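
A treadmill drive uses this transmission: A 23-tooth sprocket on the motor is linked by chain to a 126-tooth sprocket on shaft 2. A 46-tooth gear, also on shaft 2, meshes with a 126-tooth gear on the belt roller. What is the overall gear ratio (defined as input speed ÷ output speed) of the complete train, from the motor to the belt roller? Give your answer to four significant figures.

15.01

Each stage contributes driven/driver: chain 126/23 = 5.4783, gear mesh 126/46 = 2.7391.
Overall: 5.4783 × 2.7391 = 15.006.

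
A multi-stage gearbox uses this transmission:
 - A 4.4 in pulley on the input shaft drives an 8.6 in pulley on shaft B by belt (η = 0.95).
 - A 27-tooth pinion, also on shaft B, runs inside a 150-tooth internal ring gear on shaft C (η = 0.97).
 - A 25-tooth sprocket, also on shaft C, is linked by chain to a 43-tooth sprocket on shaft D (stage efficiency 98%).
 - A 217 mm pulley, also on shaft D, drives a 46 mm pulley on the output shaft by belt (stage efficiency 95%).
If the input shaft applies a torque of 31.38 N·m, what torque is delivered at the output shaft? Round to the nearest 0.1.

After the belt (8.6/4.4): 31.38 × 1.9545 × 0.95 = 58.267 N·m
After the internal gear (150/27): 58.267 × 5.5556 × 0.97 = 313.99 N·m
After the chain (43/25): 313.99 × 1.72 × 0.98 = 529.27 N·m
After the belt (46/217): 529.27 × 0.21198 × 0.95 = 106.59 N·m

106.6 N·m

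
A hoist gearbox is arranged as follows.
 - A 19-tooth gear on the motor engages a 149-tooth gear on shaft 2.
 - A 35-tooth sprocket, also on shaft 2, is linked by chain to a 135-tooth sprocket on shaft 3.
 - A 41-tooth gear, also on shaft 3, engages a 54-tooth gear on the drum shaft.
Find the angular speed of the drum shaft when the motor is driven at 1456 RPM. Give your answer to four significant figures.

36.55 RPM

the motor → shaft 2 (gear mesh, 149/19): 1456 ÷ 7.8421 = 185.66 RPM
shaft 2 → shaft 3 (chain, 135/35): 185.66 ÷ 3.8571 = 48.135 RPM
shaft 3 → the drum shaft (gear mesh, 54/41): 48.135 ÷ 1.3171 = 36.547 RPM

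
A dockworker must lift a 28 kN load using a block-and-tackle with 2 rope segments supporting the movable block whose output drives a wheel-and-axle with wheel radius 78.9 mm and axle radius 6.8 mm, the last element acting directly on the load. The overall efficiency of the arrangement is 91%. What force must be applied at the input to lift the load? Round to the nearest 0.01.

Block-and-tackle MA = number of supporting rope parts = 2.
Wheel-and-axle MA = R/r = 78.9/6.8 = 11.603.
Combined ideal MA = 2 × 11.603 = 23.206.
Actual MA = 23.206 × 0.91 = 21.117.
Effort = load / actual MA = 28 / 21.117 = 1.3259 kN.

1.33 kN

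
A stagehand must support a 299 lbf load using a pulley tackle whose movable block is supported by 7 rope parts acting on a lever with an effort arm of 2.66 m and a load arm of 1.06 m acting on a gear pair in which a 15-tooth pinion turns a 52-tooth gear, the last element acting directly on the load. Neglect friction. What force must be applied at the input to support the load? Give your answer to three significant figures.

Block-and-tackle MA = number of supporting rope parts = 7.
Lever MA = effort arm / load arm = 2.66/1.06 = 2.5094.
Gear pair MA = 52/15 = 3.4667.
Combined ideal MA = 7 × 2.5094 × 3.4667 = 60.896.
Effort = load / MA = 299 / 60.896 = 4.91 lbf.

4.91 lbf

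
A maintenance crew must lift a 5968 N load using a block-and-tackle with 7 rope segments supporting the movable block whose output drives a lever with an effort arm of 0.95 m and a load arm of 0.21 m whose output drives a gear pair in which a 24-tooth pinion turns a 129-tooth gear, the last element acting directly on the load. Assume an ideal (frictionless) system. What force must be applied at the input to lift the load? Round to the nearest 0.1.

Block-and-tackle MA = number of supporting rope parts = 7.
Lever MA = effort arm / load arm = 0.95/0.21 = 4.5238.
Gear pair MA = 129/24 = 5.375.
Combined ideal MA = 7 × 4.5238 × 5.375 = 170.21.
Effort = load / MA = 5968 / 170.21 = 35.063 N.

35.1 N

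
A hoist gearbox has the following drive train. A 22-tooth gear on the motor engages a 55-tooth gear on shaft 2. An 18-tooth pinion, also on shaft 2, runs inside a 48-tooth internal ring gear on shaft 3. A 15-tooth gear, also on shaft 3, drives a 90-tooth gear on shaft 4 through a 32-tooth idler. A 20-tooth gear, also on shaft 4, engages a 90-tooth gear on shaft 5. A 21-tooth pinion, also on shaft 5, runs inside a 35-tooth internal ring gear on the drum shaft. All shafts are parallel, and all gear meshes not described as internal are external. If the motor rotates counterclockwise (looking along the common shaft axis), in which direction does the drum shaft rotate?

the motor → shaft 2: external mesh, 1 reversal → CW.
shaft 2 → shaft 3: internal mesh, same direction → CW.
shaft 3 → shaft 4: driver → idler → driven is 2 external meshes, 2 reversals → CW.
shaft 4 → shaft 5: external mesh, 1 reversal → CCW.
shaft 5 → the drum shaft: internal mesh, same direction → CCW.
4 reversals in total — an even number — so the drum shaft turns the same way as the motor.

counterclockwise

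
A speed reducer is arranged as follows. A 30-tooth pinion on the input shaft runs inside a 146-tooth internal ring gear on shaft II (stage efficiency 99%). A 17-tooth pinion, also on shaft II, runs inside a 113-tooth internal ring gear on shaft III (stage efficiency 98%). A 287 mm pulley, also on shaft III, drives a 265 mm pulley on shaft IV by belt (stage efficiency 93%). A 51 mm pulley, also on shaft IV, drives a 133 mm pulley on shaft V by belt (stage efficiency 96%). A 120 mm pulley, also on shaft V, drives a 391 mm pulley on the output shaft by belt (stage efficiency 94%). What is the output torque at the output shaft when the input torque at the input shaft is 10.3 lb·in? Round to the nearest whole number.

2129 lb·in

internal gear 146/30 = 4.8667 → τ = 10.3·4.8667·0.99 = 49.625 lb·in
internal gear 113/17 = 6.6471 → τ = 49.625·6.6471·0.98 = 323.27 lb·in
belt 265/287 = 0.92334 → τ = 323.27·0.92334·0.93 = 277.59 lb·in
belt 133/51 = 2.6078 → τ = 277.59·2.6078·0.96 = 694.96 lb·in
belt 391/120 = 3.2583 → τ = 694.96·3.2583·0.94 = 2128.5 lb·in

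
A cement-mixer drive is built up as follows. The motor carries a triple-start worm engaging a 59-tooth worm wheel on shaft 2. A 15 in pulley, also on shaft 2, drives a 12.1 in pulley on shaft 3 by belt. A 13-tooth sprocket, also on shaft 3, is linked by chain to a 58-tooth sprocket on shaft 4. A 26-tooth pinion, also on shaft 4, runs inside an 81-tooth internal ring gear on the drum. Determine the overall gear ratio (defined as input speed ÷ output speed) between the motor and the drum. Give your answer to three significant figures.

221

Each stage contributes driven/driver: worm 59/3 = 19.667, belt 12.1/15 = 0.80667, chain 58/13 = 4.4615, internal gear 81/26 = 3.1154.
Overall: 19.667 × 0.80667 × 4.4615 × 3.1154 = 220.51.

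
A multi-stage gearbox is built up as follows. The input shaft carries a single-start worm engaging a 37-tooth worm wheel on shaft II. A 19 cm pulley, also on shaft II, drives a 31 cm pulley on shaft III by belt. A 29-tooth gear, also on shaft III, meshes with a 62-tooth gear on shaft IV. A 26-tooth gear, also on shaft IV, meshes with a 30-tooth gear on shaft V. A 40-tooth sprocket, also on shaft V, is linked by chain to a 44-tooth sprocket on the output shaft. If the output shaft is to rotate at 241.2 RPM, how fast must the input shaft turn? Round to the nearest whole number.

39511 RPM

Overall ratio R = 37 × 1.6316 × 2.1379 × 1.1538 × 1.1 = 163.81.
Required input speed = output speed × R = 241.2 × 163.81 = 39511 RPM.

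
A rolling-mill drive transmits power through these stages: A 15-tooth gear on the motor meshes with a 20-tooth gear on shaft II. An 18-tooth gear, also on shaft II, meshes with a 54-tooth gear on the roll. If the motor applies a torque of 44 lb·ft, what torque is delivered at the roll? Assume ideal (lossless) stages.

Gear mesh: ratio = 20/15 = 1.3333; torque at shaft II = 44 × 1.3333 = 58.667 lb·ft.
Gear mesh: ratio = 54/18 = 3; torque at the roll = 58.667 × 3 = 176 lb·ft.

176 lb·ft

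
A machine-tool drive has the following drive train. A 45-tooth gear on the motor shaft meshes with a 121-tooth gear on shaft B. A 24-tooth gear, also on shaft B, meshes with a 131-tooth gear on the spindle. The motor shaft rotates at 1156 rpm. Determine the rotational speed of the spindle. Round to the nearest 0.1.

gear mesh 121/45 = 2.6889 → 1156/2.6889 = 429.92 rpm
gear mesh 131/24 = 5.4583 → 429.92/5.4583 = 78.763 rpm

78.8 rpm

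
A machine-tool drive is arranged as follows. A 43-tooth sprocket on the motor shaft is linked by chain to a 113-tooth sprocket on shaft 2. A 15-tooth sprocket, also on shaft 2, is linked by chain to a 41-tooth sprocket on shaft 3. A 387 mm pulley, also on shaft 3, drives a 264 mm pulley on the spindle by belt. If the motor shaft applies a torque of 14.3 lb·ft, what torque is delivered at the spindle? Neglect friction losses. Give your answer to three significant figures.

70.1 lb·ft

Chain: ratio = 113/43 = 2.6279; torque at shaft 2 = 14.3 × 2.6279 = 37.579 lb·ft.
Chain: ratio = 41/15 = 2.7333; torque at shaft 3 = 37.579 × 2.7333 = 102.72 lb·ft.
Belt: ratio = 264/387 = 0.68217; torque at the spindle = 102.72 × 0.68217 = 70.07 lb·ft.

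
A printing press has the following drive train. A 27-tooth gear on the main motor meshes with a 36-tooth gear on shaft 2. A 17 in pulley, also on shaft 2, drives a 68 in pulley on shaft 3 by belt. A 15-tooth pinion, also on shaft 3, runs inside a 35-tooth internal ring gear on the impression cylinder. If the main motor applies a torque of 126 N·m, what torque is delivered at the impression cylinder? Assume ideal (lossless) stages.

After the gear mesh (36/27): 126 × 1.3333 = 168 N·m
After the belt (68/17): 168 × 4 = 672 N·m
After the internal gear (35/15): 672 × 2.3333 = 1568 N·m

1568 N·m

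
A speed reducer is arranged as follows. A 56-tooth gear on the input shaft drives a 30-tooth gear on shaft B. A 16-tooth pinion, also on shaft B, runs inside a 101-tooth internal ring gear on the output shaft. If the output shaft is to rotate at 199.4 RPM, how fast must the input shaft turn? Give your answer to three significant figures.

Overall ratio R = 0.53571 × 6.3125 = 3.3817.
Required input speed = output speed × R = 199.4 × 3.3817 = 674.31 RPM.

674 RPM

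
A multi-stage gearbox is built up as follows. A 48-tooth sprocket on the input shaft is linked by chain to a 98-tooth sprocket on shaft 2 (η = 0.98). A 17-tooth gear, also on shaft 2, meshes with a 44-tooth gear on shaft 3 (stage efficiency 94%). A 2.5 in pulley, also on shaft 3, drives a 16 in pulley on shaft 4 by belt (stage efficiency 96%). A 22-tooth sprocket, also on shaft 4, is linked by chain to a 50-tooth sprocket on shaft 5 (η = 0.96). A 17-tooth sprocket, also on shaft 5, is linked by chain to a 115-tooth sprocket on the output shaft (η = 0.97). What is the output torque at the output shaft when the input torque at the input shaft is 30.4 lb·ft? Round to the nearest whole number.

13017 lb·ft

chain 98/48 = 2.0417 → τ = 30.4·2.0417·0.98 = 60.825 lb·ft
gear mesh 44/17 = 2.5882 → τ = 60.825·2.5882·0.94 = 147.98 lb·ft
belt 16/2.5 = 6.4 → τ = 147.98·6.4·0.96 = 909.22 lb·ft
chain 50/22 = 2.2727 → τ = 909.22·2.2727·0.96 = 1983.7 lb·ft
chain 115/17 = 6.7647 → τ = 1983.7·6.7647·0.97 = 13017 lb·ft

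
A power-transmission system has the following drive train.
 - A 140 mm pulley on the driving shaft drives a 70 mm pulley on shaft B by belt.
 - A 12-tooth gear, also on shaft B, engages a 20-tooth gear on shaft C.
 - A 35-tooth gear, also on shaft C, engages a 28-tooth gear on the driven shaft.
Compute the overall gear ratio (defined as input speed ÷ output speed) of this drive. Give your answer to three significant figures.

Each stage contributes driven/driver: belt 70/140 = 0.5, gear mesh 20/12 = 1.6667, gear mesh 28/35 = 0.8.
Overall: 0.5 × 1.6667 × 0.8 = 0.66667.

0.667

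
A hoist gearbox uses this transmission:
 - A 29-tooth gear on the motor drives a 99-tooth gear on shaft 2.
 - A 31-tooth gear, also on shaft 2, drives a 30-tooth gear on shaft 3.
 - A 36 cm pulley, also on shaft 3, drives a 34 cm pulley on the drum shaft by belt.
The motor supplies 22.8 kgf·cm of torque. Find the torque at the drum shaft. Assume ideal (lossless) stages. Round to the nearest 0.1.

gear mesh 99/29 = 3.4138 → τ = 22.8·3.4138 = 77.834 kgf·cm
gear mesh 30/31 = 0.96774 → τ = 77.834·0.96774 = 75.324 kgf·cm
belt 34/36 = 0.94444 → τ = 75.324·0.94444 = 71.139 kgf·cm

71.1 kgf·cm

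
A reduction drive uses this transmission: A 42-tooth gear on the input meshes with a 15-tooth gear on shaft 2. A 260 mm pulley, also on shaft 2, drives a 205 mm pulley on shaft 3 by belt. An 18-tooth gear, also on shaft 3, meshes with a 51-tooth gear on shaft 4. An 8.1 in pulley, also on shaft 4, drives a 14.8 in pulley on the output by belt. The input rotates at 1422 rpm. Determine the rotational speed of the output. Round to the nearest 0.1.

Gear mesh: ratio = 15/42 = 0.35714, so shaft 2 turns at 1422 / 0.35714 = 3981.6 rpm.
Belt: ratio = 205/260 = 0.78846, so shaft 3 turns at 3981.6 / 0.78846 = 5049.8 rpm.
Gear mesh: ratio = 51/18 = 2.8333, so shaft 4 turns at 5049.8 / 2.8333 = 1782.3 rpm.
Belt: ratio = 14.8/8.1 = 1.8272, so the output turns at 1782.3 / 1.8272 = 975.44 rpm.

975.4 rpm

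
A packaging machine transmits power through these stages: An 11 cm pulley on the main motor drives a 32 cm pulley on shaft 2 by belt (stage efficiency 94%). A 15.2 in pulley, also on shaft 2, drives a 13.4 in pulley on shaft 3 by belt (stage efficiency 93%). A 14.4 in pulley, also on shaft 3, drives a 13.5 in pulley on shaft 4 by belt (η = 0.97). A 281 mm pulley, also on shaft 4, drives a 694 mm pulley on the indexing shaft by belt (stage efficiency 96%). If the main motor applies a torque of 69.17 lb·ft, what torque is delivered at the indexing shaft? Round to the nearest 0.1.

334.4 lb·ft

Belt: ratio = 32/11 = 2.9091; torque at shaft 2 = 69.17 × 2.9091 × 0.94 = 189.15 lb·ft.
Belt: ratio = 13.4/15.2 = 0.88158; torque at shaft 3 = 189.15 × 0.88158 × 0.93 = 155.08 lb·ft.
Belt: ratio = 13.5/14.4 = 0.9375; torque at shaft 4 = 155.08 × 0.9375 × 0.97 = 141.02 lb·ft.
Belt: ratio = 694/281 = 2.4698; torque at the indexing shaft = 141.02 × 2.4698 × 0.96 = 334.36 lb·ft.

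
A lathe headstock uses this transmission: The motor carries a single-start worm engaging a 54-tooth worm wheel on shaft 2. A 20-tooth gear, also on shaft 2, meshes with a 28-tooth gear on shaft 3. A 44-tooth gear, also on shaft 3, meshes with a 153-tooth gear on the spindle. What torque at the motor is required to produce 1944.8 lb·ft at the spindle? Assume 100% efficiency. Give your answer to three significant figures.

Overall ratio R = 54 × 1.4 × 3.4773 = 262.88.
Input torque = output torque / R = 1944.8 / 262.88 = 7.398 lb·ft.

7.40 lb·ft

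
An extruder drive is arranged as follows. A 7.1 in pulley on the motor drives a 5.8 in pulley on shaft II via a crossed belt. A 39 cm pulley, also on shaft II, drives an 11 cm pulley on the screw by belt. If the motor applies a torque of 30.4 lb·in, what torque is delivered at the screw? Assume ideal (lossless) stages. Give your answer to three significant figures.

7.00 lb·in

belt 5.8/7.1 = 0.8169 → τ = 30.4·0.8169 = 24.834 lb·in
belt 11/39 = 0.28205 → τ = 24.834·0.28205 = 7.0044 lb·in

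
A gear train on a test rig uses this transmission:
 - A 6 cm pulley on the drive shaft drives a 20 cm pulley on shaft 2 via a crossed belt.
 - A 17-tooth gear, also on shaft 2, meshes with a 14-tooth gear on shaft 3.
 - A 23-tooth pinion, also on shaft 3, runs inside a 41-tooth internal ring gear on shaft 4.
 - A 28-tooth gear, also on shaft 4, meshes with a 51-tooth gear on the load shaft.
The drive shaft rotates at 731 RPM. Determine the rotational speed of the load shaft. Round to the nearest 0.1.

the drive shaft → shaft 2 (belt, 20/6): 731 ÷ 3.3333 = 219.3 RPM
shaft 2 → shaft 3 (gear mesh, 14/17): 219.3 ÷ 0.82353 = 266.29 RPM
shaft 3 → shaft 4 (internal gear, 41/23): 266.29 ÷ 1.7826 = 149.38 RPM
shaft 4 → the load shaft (gear mesh, 51/28): 149.38 ÷ 1.8214 = 82.015 RPM

82.0 RPM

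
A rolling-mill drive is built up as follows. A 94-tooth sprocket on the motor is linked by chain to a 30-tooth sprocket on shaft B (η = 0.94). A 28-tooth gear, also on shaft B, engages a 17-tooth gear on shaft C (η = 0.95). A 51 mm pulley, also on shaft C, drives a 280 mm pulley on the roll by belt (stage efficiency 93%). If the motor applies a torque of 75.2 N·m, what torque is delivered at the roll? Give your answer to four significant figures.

66.44 N·m

chain 30/94 = 0.31915 → τ = 75.2·0.31915·0.94 = 22.56 N·m
gear mesh 17/28 = 0.60714 → τ = 22.56·0.60714·0.95 = 13.012 N·m
belt 280/51 = 5.4902 → τ = 13.012·5.4902·0.93 = 66.439 N·m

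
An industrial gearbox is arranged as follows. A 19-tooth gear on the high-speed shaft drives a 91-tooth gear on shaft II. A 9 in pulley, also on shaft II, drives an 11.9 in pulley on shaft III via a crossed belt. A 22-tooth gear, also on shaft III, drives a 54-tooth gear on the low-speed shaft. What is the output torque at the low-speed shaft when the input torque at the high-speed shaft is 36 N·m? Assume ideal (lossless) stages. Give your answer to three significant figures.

560 N·m

gear mesh 91/19 = 4.7895 → τ = 36·4.7895 = 172.42 N·m
belt 11.9/9 = 1.3222 → τ = 172.42·1.3222 = 227.98 N·m
gear mesh 54/22 = 2.4545 → τ = 227.98·2.4545 = 559.58 N·m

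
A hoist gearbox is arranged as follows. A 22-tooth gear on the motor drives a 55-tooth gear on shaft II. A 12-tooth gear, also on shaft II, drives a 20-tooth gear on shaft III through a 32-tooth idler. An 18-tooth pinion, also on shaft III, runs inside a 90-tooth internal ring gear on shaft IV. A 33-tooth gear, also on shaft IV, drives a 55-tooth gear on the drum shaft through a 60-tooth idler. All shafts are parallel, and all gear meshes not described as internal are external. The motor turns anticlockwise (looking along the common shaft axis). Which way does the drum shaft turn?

the motor → shaft II: external mesh, 1 reversal → CW.
shaft II → shaft III: driver → idler → driven is 2 external meshes, 2 reversals → CW.
shaft III → shaft IV: internal mesh, same direction → CW.
shaft IV → the drum shaft: driver → idler → driven is 2 external meshes, 2 reversals → CW.
5 reversals in total — an odd number — so the drum shaft turns opposite to the motor.

clockwise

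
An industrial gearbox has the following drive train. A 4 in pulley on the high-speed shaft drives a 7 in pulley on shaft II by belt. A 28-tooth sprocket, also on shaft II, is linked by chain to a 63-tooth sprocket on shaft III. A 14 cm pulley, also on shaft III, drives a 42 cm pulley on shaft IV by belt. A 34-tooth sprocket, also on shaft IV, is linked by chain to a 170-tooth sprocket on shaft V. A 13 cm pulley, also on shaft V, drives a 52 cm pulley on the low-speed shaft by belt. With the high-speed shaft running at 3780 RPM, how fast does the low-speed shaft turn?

16 RPM

Belt: ratio = 7/4 = 1.75, so shaft II turns at 3780 / 1.75 = 2160 RPM.
Chain: ratio = 63/28 = 2.25, so shaft III turns at 2160 / 2.25 = 960 RPM.
Belt: ratio = 42/14 = 3, so shaft IV turns at 960 / 3 = 320 RPM.
Chain: ratio = 170/34 = 5, so shaft V turns at 320 / 5 = 64 RPM.
Belt: ratio = 52/13 = 4, so the low-speed shaft turns at 64 / 4 = 16 RPM.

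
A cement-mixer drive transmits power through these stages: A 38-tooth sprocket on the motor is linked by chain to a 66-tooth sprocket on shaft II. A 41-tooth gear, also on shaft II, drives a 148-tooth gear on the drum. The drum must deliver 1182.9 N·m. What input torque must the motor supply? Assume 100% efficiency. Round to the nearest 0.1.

Overall ratio R = 1.7368 × 3.6098 = 6.2696.
Input torque = output torque / R = 1182.9 / 6.2696 = 188.67 N·m.

188.7 N·m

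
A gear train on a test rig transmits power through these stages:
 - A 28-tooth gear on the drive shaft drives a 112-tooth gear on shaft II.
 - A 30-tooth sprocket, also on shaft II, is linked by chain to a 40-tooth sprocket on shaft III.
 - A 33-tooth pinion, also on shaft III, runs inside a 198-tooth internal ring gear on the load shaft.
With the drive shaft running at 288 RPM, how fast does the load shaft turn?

9 RPM

gear mesh 112/28 = 4 → 288/4 = 72 RPM
chain 40/30 = 1.3333 → 72/1.3333 = 54 RPM
internal gear 198/33 = 6 → 54/6 = 9 RPM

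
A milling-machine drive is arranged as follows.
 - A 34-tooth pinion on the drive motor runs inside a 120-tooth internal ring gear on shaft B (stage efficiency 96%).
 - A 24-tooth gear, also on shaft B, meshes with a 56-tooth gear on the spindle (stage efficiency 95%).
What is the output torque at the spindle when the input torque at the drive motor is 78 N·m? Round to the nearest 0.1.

After the internal gear (120/34): 78 × 3.5294 × 0.96 = 264.28 N·m
After the gear mesh (56/24): 264.28 × 2.3333 × 0.95 = 585.83 N·m

585.8 N·m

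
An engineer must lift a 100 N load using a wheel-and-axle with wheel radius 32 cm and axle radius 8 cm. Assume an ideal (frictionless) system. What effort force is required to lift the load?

Wheel-and-axle MA = R/r = 32/8 = 4.
Effort = load / MA = 100 / 4 = 25 N.

25 N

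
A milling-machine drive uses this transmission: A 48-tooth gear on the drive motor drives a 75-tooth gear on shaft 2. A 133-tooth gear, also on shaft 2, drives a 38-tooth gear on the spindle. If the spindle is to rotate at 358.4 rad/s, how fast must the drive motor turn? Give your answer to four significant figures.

Overall ratio R = 1.5625 × 0.28571 = 0.44643.
Required input speed = output speed × R = 358.4 × 0.44643 = 160 rad/s.

160.0 rad/s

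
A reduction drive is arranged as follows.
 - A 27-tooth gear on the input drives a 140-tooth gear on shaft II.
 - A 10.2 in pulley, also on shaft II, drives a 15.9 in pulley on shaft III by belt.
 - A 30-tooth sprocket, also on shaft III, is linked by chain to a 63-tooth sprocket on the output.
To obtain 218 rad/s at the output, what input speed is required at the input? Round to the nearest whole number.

3700 rad/s

Overall ratio R = 5.1852 × 1.5588 × 2.1 = 16.974.
Required input speed = output speed × R = 218 × 16.974 = 3700.3 rad/s.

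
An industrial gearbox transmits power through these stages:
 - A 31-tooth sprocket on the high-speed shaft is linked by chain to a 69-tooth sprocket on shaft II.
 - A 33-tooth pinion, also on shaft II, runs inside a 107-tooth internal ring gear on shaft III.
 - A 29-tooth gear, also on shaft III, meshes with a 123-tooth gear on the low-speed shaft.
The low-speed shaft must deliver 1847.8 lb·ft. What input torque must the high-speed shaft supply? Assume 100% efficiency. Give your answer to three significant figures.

60.4 lb·ft

Overall ratio R = 2.2258 × 3.2424 × 4.2414 = 30.61.
Input torque = output torque / R = 1847.8 / 30.61 = 60.366 lb·ft.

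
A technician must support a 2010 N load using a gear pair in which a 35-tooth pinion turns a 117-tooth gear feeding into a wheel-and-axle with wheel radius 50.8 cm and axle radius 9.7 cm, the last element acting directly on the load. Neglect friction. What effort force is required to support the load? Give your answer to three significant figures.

Gear pair MA = 117/35 = 3.3429.
Wheel-and-axle MA = R/r = 50.8/9.7 = 5.2371.
Combined ideal MA = 3.3429 × 5.2371 = 17.507.
Effort = load / MA = 2010 / 17.507 = 114.81 N.

115 N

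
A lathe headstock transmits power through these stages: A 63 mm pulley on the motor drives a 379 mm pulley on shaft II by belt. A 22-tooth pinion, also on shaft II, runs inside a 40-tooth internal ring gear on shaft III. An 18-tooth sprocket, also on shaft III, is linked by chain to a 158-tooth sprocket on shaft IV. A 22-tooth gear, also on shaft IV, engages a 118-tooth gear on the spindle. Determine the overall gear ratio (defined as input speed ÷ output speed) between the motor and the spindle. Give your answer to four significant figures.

Each stage contributes driven/driver: belt 379/63 = 6.0159, internal gear 40/22 = 1.8182, chain 158/18 = 8.7778, gear mesh 118/22 = 5.3636.
Overall: 6.0159 × 1.8182 × 8.7778 × 5.3636 = 514.97.

515.0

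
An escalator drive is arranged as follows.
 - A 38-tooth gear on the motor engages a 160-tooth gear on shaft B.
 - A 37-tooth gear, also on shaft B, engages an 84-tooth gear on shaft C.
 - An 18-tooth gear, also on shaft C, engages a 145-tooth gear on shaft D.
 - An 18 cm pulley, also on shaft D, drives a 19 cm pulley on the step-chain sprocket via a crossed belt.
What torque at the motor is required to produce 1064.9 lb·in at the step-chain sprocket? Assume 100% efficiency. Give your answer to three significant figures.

Overall ratio R = 4.2105 × 2.2703 × 8.0556 × 1.0556 = 81.281.
Input torque = output torque / R = 1064.9 / 81.281 = 13.101 lb·in.

13.1 lb·in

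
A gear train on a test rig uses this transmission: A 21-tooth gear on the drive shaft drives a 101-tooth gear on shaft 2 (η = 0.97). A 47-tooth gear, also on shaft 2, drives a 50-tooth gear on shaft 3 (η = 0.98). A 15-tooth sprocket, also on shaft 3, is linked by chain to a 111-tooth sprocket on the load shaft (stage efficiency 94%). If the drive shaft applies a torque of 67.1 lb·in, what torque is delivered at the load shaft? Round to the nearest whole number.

2270 lb·in

gear mesh 101/21 = 4.8095 → τ = 67.1·4.8095·0.97 = 313.04 lb·in
gear mesh 50/47 = 1.0638 → τ = 313.04·1.0638·0.98 = 326.36 lb·in
chain 111/15 = 7.4 → τ = 326.36·7.4·0.94 = 2270.1 lb·in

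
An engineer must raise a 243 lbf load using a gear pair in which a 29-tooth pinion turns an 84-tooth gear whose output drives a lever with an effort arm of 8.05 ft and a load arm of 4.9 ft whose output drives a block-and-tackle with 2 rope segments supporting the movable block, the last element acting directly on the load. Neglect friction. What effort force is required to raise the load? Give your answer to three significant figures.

Gear pair MA = 84/29 = 2.8966.
Lever MA = effort arm / load arm = 8.05/4.9 = 1.6429.
Block-and-tackle MA = number of supporting rope parts = 2.
Combined ideal MA = 2.8966 × 1.6429 × 2 = 9.5172.
Effort = load / MA = 243 / 9.5172 = 25.533 lbf.

25.5 lbf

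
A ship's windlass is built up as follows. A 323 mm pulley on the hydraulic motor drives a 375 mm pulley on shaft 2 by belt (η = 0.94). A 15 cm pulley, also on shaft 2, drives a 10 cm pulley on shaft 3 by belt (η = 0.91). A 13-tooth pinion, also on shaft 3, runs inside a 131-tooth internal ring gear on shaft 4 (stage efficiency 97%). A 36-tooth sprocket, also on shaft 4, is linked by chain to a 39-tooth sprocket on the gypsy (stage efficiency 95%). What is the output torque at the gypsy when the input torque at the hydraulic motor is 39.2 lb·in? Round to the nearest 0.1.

belt 375/323 = 1.161 → τ = 39.2·1.161·0.94 = 42.78 lb·in
belt 10/15 = 0.66667 → τ = 42.78·0.66667·0.91 = 25.953 lb·in
internal gear 131/13 = 10.077 → τ = 25.953·10.077·0.97 = 253.68 lb·in
chain 39/36 = 1.0833 → τ = 253.68·1.0833·0.95 = 261.08 lb·in

261.1 lb·in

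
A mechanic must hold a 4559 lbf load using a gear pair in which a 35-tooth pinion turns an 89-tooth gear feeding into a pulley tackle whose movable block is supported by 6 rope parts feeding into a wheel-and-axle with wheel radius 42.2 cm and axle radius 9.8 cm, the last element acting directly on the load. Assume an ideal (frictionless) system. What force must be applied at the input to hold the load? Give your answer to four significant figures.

Gear pair MA = 89/35 = 2.5429.
Block-and-tackle MA = number of supporting rope parts = 6.
Wheel-and-axle MA = R/r = 42.2/9.8 = 4.3061.
Combined ideal MA = 2.5429 × 6 × 4.3061 = 65.699.
Effort = load / MA = 4559 / 65.699 = 69.392 lbf.

69.39 lbf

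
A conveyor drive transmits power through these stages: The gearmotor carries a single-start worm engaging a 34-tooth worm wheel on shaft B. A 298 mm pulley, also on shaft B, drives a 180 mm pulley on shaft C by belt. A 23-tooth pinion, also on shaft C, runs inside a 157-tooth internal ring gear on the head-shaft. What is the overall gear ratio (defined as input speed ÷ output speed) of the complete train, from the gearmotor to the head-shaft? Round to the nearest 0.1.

Each stage contributes driven/driver: worm 34/1 = 34, belt 180/298 = 0.60403, internal gear 157/23 = 6.8261.
Overall: 34 × 0.60403 × 6.8261 = 140.19.

140.2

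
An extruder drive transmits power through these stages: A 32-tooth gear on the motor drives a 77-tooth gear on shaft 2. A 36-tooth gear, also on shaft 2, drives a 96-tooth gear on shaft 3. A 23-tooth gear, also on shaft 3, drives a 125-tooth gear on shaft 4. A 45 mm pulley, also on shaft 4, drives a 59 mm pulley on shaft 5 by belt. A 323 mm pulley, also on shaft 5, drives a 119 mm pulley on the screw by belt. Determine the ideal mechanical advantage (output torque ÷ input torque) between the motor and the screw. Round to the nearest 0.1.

16.8

Each stage contributes driven/driver: gear mesh 77/32 = 2.4062, gear mesh 96/36 = 2.6667, gear mesh 125/23 = 5.4348, belt 59/45 = 1.3111, belt 119/323 = 0.36842.
Overall: 2.4062 × 2.6667 × 5.4348 × 1.3111 × 0.36842 = 16.845.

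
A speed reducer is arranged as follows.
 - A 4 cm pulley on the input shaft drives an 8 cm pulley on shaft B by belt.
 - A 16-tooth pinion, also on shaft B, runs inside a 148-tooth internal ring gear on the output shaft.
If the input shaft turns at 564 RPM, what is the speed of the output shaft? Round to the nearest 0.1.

30.5 RPM

belt 8/4 = 2 → 564/2 = 282 RPM
internal gear 148/16 = 9.25 → 282/9.25 = 30.486 RPM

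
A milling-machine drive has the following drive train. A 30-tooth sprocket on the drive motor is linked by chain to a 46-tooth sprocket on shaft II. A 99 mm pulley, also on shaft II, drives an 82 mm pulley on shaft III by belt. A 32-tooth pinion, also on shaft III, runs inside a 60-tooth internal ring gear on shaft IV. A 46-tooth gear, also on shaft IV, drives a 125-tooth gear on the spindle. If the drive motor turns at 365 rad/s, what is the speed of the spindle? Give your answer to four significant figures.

56.41 rad/s

Chain: ratio = 46/30 = 1.5333, so shaft II turns at 365 / 1.5333 = 238.04 rad/s.
Belt: ratio = 82/99 = 0.82828, so shaft III turns at 238.04 / 0.82828 = 287.39 rad/s.
Internal gear: ratio = 60/32 = 1.875, so shaft IV turns at 287.39 / 1.875 = 153.28 rad/s.
Gear mesh: ratio = 125/46 = 2.7174, so the spindle turns at 153.28 / 2.7174 = 56.406 rad/s.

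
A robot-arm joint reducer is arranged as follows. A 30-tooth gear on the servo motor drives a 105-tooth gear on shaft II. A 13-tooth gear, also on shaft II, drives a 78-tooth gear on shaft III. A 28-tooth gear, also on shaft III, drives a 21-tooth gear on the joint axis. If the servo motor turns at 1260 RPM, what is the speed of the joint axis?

80 RPM

Gear mesh: ratio = 105/30 = 3.5, so shaft II turns at 1260 / 3.5 = 360 RPM.
Gear mesh: ratio = 78/13 = 6, so shaft III turns at 360 / 6 = 60 RPM.
Gear mesh: ratio = 21/28 = 0.75, so the joint axis turns at 60 / 0.75 = 80 RPM.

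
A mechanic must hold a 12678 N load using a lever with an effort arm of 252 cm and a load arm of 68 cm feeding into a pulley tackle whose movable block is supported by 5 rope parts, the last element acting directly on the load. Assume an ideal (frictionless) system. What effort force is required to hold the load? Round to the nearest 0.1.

Lever MA = effort arm / load arm = 252/68 = 3.7059.
Block-and-tackle MA = number of supporting rope parts = 5.
Combined ideal MA = 3.7059 × 5 = 18.529.
Effort = load / MA = 12678 / 18.529 = 684.21 N.

684.2 N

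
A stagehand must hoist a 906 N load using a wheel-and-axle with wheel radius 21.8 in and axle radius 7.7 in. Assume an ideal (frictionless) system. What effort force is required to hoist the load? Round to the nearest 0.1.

Wheel-and-axle MA = R/r = 21.8/7.7 = 2.8312.
Effort = load / MA = 906 / 2.8312 = 320.01 N.

320.0 N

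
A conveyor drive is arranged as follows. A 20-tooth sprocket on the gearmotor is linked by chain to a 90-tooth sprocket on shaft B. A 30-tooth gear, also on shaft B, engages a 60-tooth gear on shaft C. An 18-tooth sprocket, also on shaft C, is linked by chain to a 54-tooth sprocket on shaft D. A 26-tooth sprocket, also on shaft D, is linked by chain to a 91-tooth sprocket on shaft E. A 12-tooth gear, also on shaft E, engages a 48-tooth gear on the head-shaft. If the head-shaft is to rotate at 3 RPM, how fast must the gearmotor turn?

Overall ratio R = 4.5 × 2 × 3 × 3.5 × 4 = 378.
Required input speed = output speed × R = 3 × 378 = 1134 RPM.

1134 RPM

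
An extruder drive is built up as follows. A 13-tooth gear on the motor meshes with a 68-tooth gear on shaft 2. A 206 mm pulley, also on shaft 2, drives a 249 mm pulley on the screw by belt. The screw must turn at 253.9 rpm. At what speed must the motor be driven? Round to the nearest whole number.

1605 rpm

Overall ratio R = 5.2308 × 1.2087 = 6.3226.
Required input speed = output speed × R = 253.9 × 6.3226 = 1605.3 rpm.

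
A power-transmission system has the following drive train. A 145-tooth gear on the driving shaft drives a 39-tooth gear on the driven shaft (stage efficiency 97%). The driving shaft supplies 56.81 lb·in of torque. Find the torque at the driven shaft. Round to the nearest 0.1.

After the gear mesh (39/145): 56.81 × 0.26897 × 0.97 = 14.822 lb·in

14.8 lb·in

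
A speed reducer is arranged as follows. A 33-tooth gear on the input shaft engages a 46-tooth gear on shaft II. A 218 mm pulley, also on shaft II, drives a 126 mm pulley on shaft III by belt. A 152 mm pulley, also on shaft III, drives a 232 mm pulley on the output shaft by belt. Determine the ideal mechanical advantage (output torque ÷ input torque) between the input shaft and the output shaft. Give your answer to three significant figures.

Each stage contributes driven/driver: gear mesh 46/33 = 1.3939, belt 126/218 = 0.57798, belt 232/152 = 1.5263.
Overall: 1.3939 × 0.57798 × 1.5263 = 1.2297.

1.23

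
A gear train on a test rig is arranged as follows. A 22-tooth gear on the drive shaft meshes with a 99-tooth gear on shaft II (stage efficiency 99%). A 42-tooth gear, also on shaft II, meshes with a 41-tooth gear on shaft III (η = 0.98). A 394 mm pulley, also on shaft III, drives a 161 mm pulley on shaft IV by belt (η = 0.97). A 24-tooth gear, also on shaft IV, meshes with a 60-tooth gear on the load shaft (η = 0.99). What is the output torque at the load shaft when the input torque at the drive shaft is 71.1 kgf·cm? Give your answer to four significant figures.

After the gear mesh (99/22): 71.1 × 4.5 × 0.99 = 316.75 kgf·cm
After the gear mesh (41/42): 316.75 × 0.97619 × 0.98 = 303.02 kgf·cm
After the belt (161/394): 303.02 × 0.40863 × 0.97 = 120.11 kgf·cm
After the gear mesh (60/24): 120.11 × 2.5 × 0.99 = 297.27 kgf·cm

297.3 kgf·cm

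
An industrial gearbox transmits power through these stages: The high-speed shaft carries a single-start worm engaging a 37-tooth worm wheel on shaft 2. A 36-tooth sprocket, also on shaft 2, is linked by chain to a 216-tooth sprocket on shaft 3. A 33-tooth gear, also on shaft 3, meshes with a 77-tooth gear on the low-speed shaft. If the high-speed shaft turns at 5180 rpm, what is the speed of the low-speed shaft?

worm 37/1 = 37 → 5180/37 = 140 rpm
chain 216/36 = 6 → 140/6 = 23.333 rpm
gear mesh 77/33 = 2.3333 → 23.333/2.3333 = 10 rpm

10 rpm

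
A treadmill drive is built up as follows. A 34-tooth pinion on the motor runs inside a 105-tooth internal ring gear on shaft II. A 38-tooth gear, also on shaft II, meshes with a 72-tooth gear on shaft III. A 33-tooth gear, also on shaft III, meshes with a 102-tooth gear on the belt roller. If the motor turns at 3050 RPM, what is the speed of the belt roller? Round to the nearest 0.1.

the motor → shaft II (internal gear, 105/34): 3050 ÷ 3.0882 = 987.62 RPM
shaft II → shaft III (gear mesh, 72/38): 987.62 ÷ 1.8947 = 521.24 RPM
shaft III → the belt roller (gear mesh, 102/33): 521.24 ÷ 3.0909 = 168.64 RPM

168.6 RPM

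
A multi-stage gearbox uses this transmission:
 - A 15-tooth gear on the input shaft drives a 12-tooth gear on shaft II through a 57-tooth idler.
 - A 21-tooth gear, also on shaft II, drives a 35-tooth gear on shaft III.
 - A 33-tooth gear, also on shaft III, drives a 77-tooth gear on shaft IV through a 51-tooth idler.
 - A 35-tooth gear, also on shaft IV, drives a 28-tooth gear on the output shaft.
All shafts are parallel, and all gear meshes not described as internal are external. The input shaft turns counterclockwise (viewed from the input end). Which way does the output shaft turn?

the input shaft → shaft II: driver → idler → driven is 2 external meshes, 2 reversals → CCW.
shaft II → shaft III: external mesh, 1 reversal → CW.
shaft III → shaft IV: driver → idler → driven is 2 external meshes, 2 reversals → CW.
shaft IV → the output shaft: external mesh, 1 reversal → CCW.
6 reversals in total — an even number — so the output shaft turns the same way as the input shaft.

counterclockwise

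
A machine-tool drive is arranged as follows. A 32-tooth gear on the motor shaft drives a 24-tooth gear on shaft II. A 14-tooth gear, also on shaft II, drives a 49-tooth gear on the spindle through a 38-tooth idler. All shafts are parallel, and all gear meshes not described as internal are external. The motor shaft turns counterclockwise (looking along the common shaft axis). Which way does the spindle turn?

clockwise

the motor shaft → shaft II: external mesh, 1 reversal → CW.
shaft II → the spindle: driver → idler → driven is 2 external meshes, 2 reversals → CW.
3 reversals in total — an odd number — so the spindle turns opposite to the motor shaft.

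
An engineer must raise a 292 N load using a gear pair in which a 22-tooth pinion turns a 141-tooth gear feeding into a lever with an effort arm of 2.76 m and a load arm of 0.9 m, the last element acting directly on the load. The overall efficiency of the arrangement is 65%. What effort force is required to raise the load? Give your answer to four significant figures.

Gear pair MA = 141/22 = 6.4091.
Lever MA = effort arm / load arm = 2.76/0.9 = 3.0667.
Combined ideal MA = 6.4091 × 3.0667 = 19.655.
Actual MA = 19.655 × 0.65 = 12.775.
Effort = load / actual MA = 292 / 12.775 = 22.856 N.

22.86 N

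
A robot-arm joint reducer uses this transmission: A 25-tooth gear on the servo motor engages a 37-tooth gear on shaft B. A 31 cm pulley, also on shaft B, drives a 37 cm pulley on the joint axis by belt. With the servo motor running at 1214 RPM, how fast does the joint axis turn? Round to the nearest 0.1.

gear mesh 37/25 = 1.48 → 1214/1.48 = 820.27 RPM
belt 37/31 = 1.1935 → 820.27/1.1935 = 687.25 RPM

687.3 RPM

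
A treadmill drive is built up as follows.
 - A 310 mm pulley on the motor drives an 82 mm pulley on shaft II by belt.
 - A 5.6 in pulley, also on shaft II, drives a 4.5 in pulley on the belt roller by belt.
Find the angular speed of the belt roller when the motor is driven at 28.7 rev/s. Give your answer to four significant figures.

135.0 rev/s

Belt: ratio = 82/310 = 0.26452, so shaft II turns at 28.7 / 0.26452 = 108.5 rev/s.
Belt: ratio = 4.5/5.6 = 0.80357, so the belt roller turns at 108.5 / 0.80357 = 135.02 rev/s.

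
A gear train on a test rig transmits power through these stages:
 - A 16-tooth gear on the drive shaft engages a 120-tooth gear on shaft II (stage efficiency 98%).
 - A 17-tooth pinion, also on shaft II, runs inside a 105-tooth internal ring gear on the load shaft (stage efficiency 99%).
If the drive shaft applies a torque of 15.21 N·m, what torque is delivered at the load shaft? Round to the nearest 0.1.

gear mesh 120/16 = 7.5 → τ = 15.21·7.5·0.98 = 111.79 N·m
internal gear 105/17 = 6.1765 → τ = 111.79·6.1765·0.99 = 683.58 N·m

683.6 N·m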